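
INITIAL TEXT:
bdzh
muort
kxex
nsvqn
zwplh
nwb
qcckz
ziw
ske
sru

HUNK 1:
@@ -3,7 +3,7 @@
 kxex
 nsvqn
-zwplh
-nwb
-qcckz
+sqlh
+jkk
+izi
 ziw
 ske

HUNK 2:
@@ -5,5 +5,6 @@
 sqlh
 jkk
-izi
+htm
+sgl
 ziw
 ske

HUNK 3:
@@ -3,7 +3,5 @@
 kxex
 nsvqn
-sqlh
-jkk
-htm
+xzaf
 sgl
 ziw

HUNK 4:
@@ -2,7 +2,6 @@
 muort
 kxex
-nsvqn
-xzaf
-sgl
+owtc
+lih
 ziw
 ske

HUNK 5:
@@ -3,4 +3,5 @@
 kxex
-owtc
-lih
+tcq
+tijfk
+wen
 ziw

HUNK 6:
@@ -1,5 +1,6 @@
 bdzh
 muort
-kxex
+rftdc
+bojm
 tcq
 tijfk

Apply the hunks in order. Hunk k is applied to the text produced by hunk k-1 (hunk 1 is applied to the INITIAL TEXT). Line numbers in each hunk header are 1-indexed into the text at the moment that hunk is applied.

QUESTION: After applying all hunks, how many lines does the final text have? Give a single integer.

Answer: 10

Derivation:
Hunk 1: at line 3 remove [zwplh,nwb,qcckz] add [sqlh,jkk,izi] -> 10 lines: bdzh muort kxex nsvqn sqlh jkk izi ziw ske sru
Hunk 2: at line 5 remove [izi] add [htm,sgl] -> 11 lines: bdzh muort kxex nsvqn sqlh jkk htm sgl ziw ske sru
Hunk 3: at line 3 remove [sqlh,jkk,htm] add [xzaf] -> 9 lines: bdzh muort kxex nsvqn xzaf sgl ziw ske sru
Hunk 4: at line 2 remove [nsvqn,xzaf,sgl] add [owtc,lih] -> 8 lines: bdzh muort kxex owtc lih ziw ske sru
Hunk 5: at line 3 remove [owtc,lih] add [tcq,tijfk,wen] -> 9 lines: bdzh muort kxex tcq tijfk wen ziw ske sru
Hunk 6: at line 1 remove [kxex] add [rftdc,bojm] -> 10 lines: bdzh muort rftdc bojm tcq tijfk wen ziw ske sru
Final line count: 10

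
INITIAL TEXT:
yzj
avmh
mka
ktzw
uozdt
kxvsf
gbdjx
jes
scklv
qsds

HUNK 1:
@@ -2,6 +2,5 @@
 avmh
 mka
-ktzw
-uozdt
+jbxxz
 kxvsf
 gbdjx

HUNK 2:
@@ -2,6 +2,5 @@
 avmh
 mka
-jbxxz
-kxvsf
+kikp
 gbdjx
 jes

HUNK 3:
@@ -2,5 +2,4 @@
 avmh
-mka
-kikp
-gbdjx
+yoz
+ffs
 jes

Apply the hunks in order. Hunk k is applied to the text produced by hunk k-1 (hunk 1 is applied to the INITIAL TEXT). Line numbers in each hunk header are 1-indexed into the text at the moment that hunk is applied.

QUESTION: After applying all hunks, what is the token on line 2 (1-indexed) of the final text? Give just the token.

Hunk 1: at line 2 remove [ktzw,uozdt] add [jbxxz] -> 9 lines: yzj avmh mka jbxxz kxvsf gbdjx jes scklv qsds
Hunk 2: at line 2 remove [jbxxz,kxvsf] add [kikp] -> 8 lines: yzj avmh mka kikp gbdjx jes scklv qsds
Hunk 3: at line 2 remove [mka,kikp,gbdjx] add [yoz,ffs] -> 7 lines: yzj avmh yoz ffs jes scklv qsds
Final line 2: avmh

Answer: avmh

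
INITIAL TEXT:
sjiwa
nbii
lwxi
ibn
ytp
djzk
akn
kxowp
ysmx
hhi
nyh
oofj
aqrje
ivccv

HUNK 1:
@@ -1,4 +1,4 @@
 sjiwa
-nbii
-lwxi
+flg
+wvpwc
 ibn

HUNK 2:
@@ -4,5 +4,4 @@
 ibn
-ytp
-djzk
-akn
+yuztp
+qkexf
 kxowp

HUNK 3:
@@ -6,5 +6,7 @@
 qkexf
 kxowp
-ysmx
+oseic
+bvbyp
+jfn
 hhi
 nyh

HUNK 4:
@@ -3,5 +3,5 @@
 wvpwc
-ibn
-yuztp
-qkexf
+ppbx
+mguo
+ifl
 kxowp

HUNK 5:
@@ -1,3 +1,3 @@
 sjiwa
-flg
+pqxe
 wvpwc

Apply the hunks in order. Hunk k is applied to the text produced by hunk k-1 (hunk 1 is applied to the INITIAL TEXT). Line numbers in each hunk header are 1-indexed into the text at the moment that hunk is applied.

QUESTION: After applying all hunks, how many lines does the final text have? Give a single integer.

Hunk 1: at line 1 remove [nbii,lwxi] add [flg,wvpwc] -> 14 lines: sjiwa flg wvpwc ibn ytp djzk akn kxowp ysmx hhi nyh oofj aqrje ivccv
Hunk 2: at line 4 remove [ytp,djzk,akn] add [yuztp,qkexf] -> 13 lines: sjiwa flg wvpwc ibn yuztp qkexf kxowp ysmx hhi nyh oofj aqrje ivccv
Hunk 3: at line 6 remove [ysmx] add [oseic,bvbyp,jfn] -> 15 lines: sjiwa flg wvpwc ibn yuztp qkexf kxowp oseic bvbyp jfn hhi nyh oofj aqrje ivccv
Hunk 4: at line 3 remove [ibn,yuztp,qkexf] add [ppbx,mguo,ifl] -> 15 lines: sjiwa flg wvpwc ppbx mguo ifl kxowp oseic bvbyp jfn hhi nyh oofj aqrje ivccv
Hunk 5: at line 1 remove [flg] add [pqxe] -> 15 lines: sjiwa pqxe wvpwc ppbx mguo ifl kxowp oseic bvbyp jfn hhi nyh oofj aqrje ivccv
Final line count: 15

Answer: 15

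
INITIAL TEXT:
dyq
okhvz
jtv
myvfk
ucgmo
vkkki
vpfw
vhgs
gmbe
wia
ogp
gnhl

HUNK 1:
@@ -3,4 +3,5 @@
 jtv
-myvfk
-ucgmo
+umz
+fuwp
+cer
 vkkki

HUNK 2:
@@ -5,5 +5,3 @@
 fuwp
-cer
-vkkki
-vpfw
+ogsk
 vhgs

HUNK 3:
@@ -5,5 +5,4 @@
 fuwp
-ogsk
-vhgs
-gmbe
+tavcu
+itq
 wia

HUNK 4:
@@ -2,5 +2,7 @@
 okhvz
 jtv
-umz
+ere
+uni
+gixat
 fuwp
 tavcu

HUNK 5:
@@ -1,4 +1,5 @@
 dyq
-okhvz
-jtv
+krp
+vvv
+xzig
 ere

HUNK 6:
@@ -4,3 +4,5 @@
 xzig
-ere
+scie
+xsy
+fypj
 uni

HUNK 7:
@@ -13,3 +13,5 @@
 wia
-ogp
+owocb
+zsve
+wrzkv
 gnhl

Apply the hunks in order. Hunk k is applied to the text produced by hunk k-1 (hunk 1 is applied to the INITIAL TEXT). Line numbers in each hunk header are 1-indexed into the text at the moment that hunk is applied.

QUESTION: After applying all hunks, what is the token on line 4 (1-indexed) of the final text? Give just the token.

Hunk 1: at line 3 remove [myvfk,ucgmo] add [umz,fuwp,cer] -> 13 lines: dyq okhvz jtv umz fuwp cer vkkki vpfw vhgs gmbe wia ogp gnhl
Hunk 2: at line 5 remove [cer,vkkki,vpfw] add [ogsk] -> 11 lines: dyq okhvz jtv umz fuwp ogsk vhgs gmbe wia ogp gnhl
Hunk 3: at line 5 remove [ogsk,vhgs,gmbe] add [tavcu,itq] -> 10 lines: dyq okhvz jtv umz fuwp tavcu itq wia ogp gnhl
Hunk 4: at line 2 remove [umz] add [ere,uni,gixat] -> 12 lines: dyq okhvz jtv ere uni gixat fuwp tavcu itq wia ogp gnhl
Hunk 5: at line 1 remove [okhvz,jtv] add [krp,vvv,xzig] -> 13 lines: dyq krp vvv xzig ere uni gixat fuwp tavcu itq wia ogp gnhl
Hunk 6: at line 4 remove [ere] add [scie,xsy,fypj] -> 15 lines: dyq krp vvv xzig scie xsy fypj uni gixat fuwp tavcu itq wia ogp gnhl
Hunk 7: at line 13 remove [ogp] add [owocb,zsve,wrzkv] -> 17 lines: dyq krp vvv xzig scie xsy fypj uni gixat fuwp tavcu itq wia owocb zsve wrzkv gnhl
Final line 4: xzig

Answer: xzig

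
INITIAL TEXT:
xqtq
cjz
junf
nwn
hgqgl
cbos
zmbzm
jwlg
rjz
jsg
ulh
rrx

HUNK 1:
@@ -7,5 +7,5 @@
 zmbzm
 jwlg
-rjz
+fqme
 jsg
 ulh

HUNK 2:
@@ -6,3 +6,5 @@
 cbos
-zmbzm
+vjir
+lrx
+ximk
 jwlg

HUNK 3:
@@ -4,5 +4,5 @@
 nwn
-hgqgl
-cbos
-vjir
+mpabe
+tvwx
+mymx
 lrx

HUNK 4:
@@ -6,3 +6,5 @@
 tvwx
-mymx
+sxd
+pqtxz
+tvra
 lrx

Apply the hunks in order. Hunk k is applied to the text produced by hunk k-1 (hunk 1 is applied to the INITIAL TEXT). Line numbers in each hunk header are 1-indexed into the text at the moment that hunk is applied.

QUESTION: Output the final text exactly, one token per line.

Hunk 1: at line 7 remove [rjz] add [fqme] -> 12 lines: xqtq cjz junf nwn hgqgl cbos zmbzm jwlg fqme jsg ulh rrx
Hunk 2: at line 6 remove [zmbzm] add [vjir,lrx,ximk] -> 14 lines: xqtq cjz junf nwn hgqgl cbos vjir lrx ximk jwlg fqme jsg ulh rrx
Hunk 3: at line 4 remove [hgqgl,cbos,vjir] add [mpabe,tvwx,mymx] -> 14 lines: xqtq cjz junf nwn mpabe tvwx mymx lrx ximk jwlg fqme jsg ulh rrx
Hunk 4: at line 6 remove [mymx] add [sxd,pqtxz,tvra] -> 16 lines: xqtq cjz junf nwn mpabe tvwx sxd pqtxz tvra lrx ximk jwlg fqme jsg ulh rrx

Answer: xqtq
cjz
junf
nwn
mpabe
tvwx
sxd
pqtxz
tvra
lrx
ximk
jwlg
fqme
jsg
ulh
rrx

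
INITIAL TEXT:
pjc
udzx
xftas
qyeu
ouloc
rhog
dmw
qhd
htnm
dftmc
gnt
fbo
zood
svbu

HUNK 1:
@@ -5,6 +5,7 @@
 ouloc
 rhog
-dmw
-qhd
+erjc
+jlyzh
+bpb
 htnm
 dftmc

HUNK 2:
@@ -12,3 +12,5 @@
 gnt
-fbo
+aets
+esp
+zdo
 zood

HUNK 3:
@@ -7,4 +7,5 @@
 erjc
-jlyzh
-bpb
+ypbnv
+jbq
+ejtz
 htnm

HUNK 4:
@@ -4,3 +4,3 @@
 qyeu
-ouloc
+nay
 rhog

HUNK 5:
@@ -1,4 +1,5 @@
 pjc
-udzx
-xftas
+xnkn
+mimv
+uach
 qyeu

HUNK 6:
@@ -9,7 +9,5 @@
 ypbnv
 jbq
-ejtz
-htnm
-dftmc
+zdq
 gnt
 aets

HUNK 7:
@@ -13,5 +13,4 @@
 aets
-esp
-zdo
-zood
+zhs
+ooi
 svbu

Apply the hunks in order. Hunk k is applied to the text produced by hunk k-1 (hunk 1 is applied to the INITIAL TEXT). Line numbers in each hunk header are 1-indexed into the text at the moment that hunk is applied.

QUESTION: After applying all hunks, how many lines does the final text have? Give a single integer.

Hunk 1: at line 5 remove [dmw,qhd] add [erjc,jlyzh,bpb] -> 15 lines: pjc udzx xftas qyeu ouloc rhog erjc jlyzh bpb htnm dftmc gnt fbo zood svbu
Hunk 2: at line 12 remove [fbo] add [aets,esp,zdo] -> 17 lines: pjc udzx xftas qyeu ouloc rhog erjc jlyzh bpb htnm dftmc gnt aets esp zdo zood svbu
Hunk 3: at line 7 remove [jlyzh,bpb] add [ypbnv,jbq,ejtz] -> 18 lines: pjc udzx xftas qyeu ouloc rhog erjc ypbnv jbq ejtz htnm dftmc gnt aets esp zdo zood svbu
Hunk 4: at line 4 remove [ouloc] add [nay] -> 18 lines: pjc udzx xftas qyeu nay rhog erjc ypbnv jbq ejtz htnm dftmc gnt aets esp zdo zood svbu
Hunk 5: at line 1 remove [udzx,xftas] add [xnkn,mimv,uach] -> 19 lines: pjc xnkn mimv uach qyeu nay rhog erjc ypbnv jbq ejtz htnm dftmc gnt aets esp zdo zood svbu
Hunk 6: at line 9 remove [ejtz,htnm,dftmc] add [zdq] -> 17 lines: pjc xnkn mimv uach qyeu nay rhog erjc ypbnv jbq zdq gnt aets esp zdo zood svbu
Hunk 7: at line 13 remove [esp,zdo,zood] add [zhs,ooi] -> 16 lines: pjc xnkn mimv uach qyeu nay rhog erjc ypbnv jbq zdq gnt aets zhs ooi svbu
Final line count: 16

Answer: 16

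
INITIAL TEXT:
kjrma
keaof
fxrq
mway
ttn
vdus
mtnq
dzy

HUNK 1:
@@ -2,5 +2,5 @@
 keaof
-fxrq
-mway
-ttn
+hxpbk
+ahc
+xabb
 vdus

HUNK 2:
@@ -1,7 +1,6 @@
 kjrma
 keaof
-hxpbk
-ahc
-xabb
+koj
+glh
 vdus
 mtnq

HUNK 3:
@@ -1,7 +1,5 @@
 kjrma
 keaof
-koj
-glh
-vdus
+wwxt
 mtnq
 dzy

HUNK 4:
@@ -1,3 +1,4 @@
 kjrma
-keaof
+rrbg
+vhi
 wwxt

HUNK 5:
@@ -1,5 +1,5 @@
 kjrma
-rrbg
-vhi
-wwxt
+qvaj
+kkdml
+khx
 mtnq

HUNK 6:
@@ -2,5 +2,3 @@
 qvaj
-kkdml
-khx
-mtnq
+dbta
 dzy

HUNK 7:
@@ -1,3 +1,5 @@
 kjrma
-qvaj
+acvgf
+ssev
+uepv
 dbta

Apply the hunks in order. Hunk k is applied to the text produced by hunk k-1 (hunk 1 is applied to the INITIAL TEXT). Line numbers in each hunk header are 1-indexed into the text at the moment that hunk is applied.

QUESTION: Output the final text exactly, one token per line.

Answer: kjrma
acvgf
ssev
uepv
dbta
dzy

Derivation:
Hunk 1: at line 2 remove [fxrq,mway,ttn] add [hxpbk,ahc,xabb] -> 8 lines: kjrma keaof hxpbk ahc xabb vdus mtnq dzy
Hunk 2: at line 1 remove [hxpbk,ahc,xabb] add [koj,glh] -> 7 lines: kjrma keaof koj glh vdus mtnq dzy
Hunk 3: at line 1 remove [koj,glh,vdus] add [wwxt] -> 5 lines: kjrma keaof wwxt mtnq dzy
Hunk 4: at line 1 remove [keaof] add [rrbg,vhi] -> 6 lines: kjrma rrbg vhi wwxt mtnq dzy
Hunk 5: at line 1 remove [rrbg,vhi,wwxt] add [qvaj,kkdml,khx] -> 6 lines: kjrma qvaj kkdml khx mtnq dzy
Hunk 6: at line 2 remove [kkdml,khx,mtnq] add [dbta] -> 4 lines: kjrma qvaj dbta dzy
Hunk 7: at line 1 remove [qvaj] add [acvgf,ssev,uepv] -> 6 lines: kjrma acvgf ssev uepv dbta dzy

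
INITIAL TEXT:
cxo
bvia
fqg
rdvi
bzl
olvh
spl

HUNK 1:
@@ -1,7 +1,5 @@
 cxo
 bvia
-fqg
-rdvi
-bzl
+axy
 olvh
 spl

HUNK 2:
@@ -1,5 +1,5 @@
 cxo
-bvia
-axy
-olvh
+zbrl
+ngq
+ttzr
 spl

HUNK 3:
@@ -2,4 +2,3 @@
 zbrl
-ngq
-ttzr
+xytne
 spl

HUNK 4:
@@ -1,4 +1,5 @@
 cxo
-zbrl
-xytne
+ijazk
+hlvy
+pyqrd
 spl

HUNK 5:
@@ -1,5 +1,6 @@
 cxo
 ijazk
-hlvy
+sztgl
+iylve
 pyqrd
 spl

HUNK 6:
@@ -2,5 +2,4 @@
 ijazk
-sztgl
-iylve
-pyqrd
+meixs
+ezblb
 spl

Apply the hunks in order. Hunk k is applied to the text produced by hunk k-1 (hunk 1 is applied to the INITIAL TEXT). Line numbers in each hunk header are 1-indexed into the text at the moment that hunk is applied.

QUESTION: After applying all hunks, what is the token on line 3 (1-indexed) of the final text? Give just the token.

Hunk 1: at line 1 remove [fqg,rdvi,bzl] add [axy] -> 5 lines: cxo bvia axy olvh spl
Hunk 2: at line 1 remove [bvia,axy,olvh] add [zbrl,ngq,ttzr] -> 5 lines: cxo zbrl ngq ttzr spl
Hunk 3: at line 2 remove [ngq,ttzr] add [xytne] -> 4 lines: cxo zbrl xytne spl
Hunk 4: at line 1 remove [zbrl,xytne] add [ijazk,hlvy,pyqrd] -> 5 lines: cxo ijazk hlvy pyqrd spl
Hunk 5: at line 1 remove [hlvy] add [sztgl,iylve] -> 6 lines: cxo ijazk sztgl iylve pyqrd spl
Hunk 6: at line 2 remove [sztgl,iylve,pyqrd] add [meixs,ezblb] -> 5 lines: cxo ijazk meixs ezblb spl
Final line 3: meixs

Answer: meixs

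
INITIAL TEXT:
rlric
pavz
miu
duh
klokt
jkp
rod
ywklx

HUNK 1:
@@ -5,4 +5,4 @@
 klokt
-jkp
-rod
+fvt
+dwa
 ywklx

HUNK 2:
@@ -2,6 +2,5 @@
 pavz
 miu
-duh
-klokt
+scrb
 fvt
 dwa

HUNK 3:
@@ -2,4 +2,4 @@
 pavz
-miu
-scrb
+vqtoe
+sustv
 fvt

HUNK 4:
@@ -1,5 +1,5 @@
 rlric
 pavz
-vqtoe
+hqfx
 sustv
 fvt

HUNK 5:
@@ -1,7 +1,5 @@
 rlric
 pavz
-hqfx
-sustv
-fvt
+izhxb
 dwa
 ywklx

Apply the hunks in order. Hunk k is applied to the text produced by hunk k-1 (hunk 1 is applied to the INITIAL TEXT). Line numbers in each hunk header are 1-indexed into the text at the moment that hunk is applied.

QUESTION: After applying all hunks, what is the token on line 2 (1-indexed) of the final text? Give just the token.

Answer: pavz

Derivation:
Hunk 1: at line 5 remove [jkp,rod] add [fvt,dwa] -> 8 lines: rlric pavz miu duh klokt fvt dwa ywklx
Hunk 2: at line 2 remove [duh,klokt] add [scrb] -> 7 lines: rlric pavz miu scrb fvt dwa ywklx
Hunk 3: at line 2 remove [miu,scrb] add [vqtoe,sustv] -> 7 lines: rlric pavz vqtoe sustv fvt dwa ywklx
Hunk 4: at line 1 remove [vqtoe] add [hqfx] -> 7 lines: rlric pavz hqfx sustv fvt dwa ywklx
Hunk 5: at line 1 remove [hqfx,sustv,fvt] add [izhxb] -> 5 lines: rlric pavz izhxb dwa ywklx
Final line 2: pavz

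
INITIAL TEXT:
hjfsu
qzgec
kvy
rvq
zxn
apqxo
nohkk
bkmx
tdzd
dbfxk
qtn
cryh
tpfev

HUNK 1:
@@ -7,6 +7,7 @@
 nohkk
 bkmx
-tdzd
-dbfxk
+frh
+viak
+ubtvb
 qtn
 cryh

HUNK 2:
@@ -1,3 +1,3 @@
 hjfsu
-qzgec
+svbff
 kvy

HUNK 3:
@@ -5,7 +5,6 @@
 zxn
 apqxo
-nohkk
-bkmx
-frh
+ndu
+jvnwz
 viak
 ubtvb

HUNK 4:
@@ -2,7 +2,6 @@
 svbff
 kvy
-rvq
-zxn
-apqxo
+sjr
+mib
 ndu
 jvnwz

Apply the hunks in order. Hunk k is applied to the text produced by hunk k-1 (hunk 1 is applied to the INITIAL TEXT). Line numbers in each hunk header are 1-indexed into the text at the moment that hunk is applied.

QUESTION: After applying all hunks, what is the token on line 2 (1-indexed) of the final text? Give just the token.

Answer: svbff

Derivation:
Hunk 1: at line 7 remove [tdzd,dbfxk] add [frh,viak,ubtvb] -> 14 lines: hjfsu qzgec kvy rvq zxn apqxo nohkk bkmx frh viak ubtvb qtn cryh tpfev
Hunk 2: at line 1 remove [qzgec] add [svbff] -> 14 lines: hjfsu svbff kvy rvq zxn apqxo nohkk bkmx frh viak ubtvb qtn cryh tpfev
Hunk 3: at line 5 remove [nohkk,bkmx,frh] add [ndu,jvnwz] -> 13 lines: hjfsu svbff kvy rvq zxn apqxo ndu jvnwz viak ubtvb qtn cryh tpfev
Hunk 4: at line 2 remove [rvq,zxn,apqxo] add [sjr,mib] -> 12 lines: hjfsu svbff kvy sjr mib ndu jvnwz viak ubtvb qtn cryh tpfev
Final line 2: svbff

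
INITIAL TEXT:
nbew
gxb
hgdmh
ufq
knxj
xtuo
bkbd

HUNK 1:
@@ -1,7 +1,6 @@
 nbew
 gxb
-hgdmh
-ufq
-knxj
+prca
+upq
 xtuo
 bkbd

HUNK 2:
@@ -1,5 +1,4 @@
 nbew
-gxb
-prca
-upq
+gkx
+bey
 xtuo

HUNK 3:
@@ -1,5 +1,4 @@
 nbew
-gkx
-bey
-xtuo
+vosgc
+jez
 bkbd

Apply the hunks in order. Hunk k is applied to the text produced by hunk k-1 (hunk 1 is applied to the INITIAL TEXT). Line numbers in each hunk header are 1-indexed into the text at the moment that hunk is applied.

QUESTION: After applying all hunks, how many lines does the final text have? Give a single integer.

Answer: 4

Derivation:
Hunk 1: at line 1 remove [hgdmh,ufq,knxj] add [prca,upq] -> 6 lines: nbew gxb prca upq xtuo bkbd
Hunk 2: at line 1 remove [gxb,prca,upq] add [gkx,bey] -> 5 lines: nbew gkx bey xtuo bkbd
Hunk 3: at line 1 remove [gkx,bey,xtuo] add [vosgc,jez] -> 4 lines: nbew vosgc jez bkbd
Final line count: 4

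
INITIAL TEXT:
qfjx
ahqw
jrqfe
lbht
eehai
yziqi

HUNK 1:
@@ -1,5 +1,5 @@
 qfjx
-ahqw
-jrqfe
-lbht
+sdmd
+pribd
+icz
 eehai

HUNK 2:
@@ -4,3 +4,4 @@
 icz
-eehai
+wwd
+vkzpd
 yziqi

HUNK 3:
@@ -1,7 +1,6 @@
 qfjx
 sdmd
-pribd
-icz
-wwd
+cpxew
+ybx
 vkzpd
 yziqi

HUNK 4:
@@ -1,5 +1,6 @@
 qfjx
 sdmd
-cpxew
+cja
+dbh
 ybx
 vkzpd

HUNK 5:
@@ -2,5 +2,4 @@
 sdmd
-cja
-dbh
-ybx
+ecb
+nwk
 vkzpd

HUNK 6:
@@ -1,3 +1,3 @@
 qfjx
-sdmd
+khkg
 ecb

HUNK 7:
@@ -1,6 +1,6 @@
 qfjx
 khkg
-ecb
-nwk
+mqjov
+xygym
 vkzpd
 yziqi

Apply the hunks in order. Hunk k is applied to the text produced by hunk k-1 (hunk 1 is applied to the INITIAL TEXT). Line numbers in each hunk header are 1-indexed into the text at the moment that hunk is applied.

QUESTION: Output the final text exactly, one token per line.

Hunk 1: at line 1 remove [ahqw,jrqfe,lbht] add [sdmd,pribd,icz] -> 6 lines: qfjx sdmd pribd icz eehai yziqi
Hunk 2: at line 4 remove [eehai] add [wwd,vkzpd] -> 7 lines: qfjx sdmd pribd icz wwd vkzpd yziqi
Hunk 3: at line 1 remove [pribd,icz,wwd] add [cpxew,ybx] -> 6 lines: qfjx sdmd cpxew ybx vkzpd yziqi
Hunk 4: at line 1 remove [cpxew] add [cja,dbh] -> 7 lines: qfjx sdmd cja dbh ybx vkzpd yziqi
Hunk 5: at line 2 remove [cja,dbh,ybx] add [ecb,nwk] -> 6 lines: qfjx sdmd ecb nwk vkzpd yziqi
Hunk 6: at line 1 remove [sdmd] add [khkg] -> 6 lines: qfjx khkg ecb nwk vkzpd yziqi
Hunk 7: at line 1 remove [ecb,nwk] add [mqjov,xygym] -> 6 lines: qfjx khkg mqjov xygym vkzpd yziqi

Answer: qfjx
khkg
mqjov
xygym
vkzpd
yziqi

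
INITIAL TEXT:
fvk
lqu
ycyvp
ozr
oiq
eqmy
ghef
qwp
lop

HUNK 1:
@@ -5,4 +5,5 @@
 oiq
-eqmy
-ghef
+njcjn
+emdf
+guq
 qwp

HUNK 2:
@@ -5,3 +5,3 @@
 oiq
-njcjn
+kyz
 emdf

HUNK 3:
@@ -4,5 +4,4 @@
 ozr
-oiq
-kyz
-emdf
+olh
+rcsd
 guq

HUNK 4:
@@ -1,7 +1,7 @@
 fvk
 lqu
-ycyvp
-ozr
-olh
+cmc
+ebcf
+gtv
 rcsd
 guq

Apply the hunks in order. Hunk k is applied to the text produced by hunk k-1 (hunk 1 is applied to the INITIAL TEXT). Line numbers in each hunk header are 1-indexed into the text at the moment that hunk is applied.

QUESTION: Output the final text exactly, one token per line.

Answer: fvk
lqu
cmc
ebcf
gtv
rcsd
guq
qwp
lop

Derivation:
Hunk 1: at line 5 remove [eqmy,ghef] add [njcjn,emdf,guq] -> 10 lines: fvk lqu ycyvp ozr oiq njcjn emdf guq qwp lop
Hunk 2: at line 5 remove [njcjn] add [kyz] -> 10 lines: fvk lqu ycyvp ozr oiq kyz emdf guq qwp lop
Hunk 3: at line 4 remove [oiq,kyz,emdf] add [olh,rcsd] -> 9 lines: fvk lqu ycyvp ozr olh rcsd guq qwp lop
Hunk 4: at line 1 remove [ycyvp,ozr,olh] add [cmc,ebcf,gtv] -> 9 lines: fvk lqu cmc ebcf gtv rcsd guq qwp lop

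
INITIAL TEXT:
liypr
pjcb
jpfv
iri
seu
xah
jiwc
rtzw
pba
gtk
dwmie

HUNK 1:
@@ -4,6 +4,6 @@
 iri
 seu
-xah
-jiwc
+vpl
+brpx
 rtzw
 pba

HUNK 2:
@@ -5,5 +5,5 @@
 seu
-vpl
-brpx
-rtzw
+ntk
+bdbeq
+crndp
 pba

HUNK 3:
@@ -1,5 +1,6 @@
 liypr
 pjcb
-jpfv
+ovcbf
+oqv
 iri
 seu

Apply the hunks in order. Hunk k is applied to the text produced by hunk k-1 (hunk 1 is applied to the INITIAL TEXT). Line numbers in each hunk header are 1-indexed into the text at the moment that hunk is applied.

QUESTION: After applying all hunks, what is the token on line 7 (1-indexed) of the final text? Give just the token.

Hunk 1: at line 4 remove [xah,jiwc] add [vpl,brpx] -> 11 lines: liypr pjcb jpfv iri seu vpl brpx rtzw pba gtk dwmie
Hunk 2: at line 5 remove [vpl,brpx,rtzw] add [ntk,bdbeq,crndp] -> 11 lines: liypr pjcb jpfv iri seu ntk bdbeq crndp pba gtk dwmie
Hunk 3: at line 1 remove [jpfv] add [ovcbf,oqv] -> 12 lines: liypr pjcb ovcbf oqv iri seu ntk bdbeq crndp pba gtk dwmie
Final line 7: ntk

Answer: ntk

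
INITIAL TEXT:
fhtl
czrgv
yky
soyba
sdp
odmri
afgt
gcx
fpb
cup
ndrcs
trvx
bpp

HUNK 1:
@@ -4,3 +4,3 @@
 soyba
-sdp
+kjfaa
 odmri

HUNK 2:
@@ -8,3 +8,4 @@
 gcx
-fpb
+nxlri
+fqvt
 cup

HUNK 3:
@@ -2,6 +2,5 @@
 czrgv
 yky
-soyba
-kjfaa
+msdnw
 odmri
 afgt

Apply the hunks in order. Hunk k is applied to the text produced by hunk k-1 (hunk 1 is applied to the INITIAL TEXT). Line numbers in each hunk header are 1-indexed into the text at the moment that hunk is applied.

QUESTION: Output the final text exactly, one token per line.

Hunk 1: at line 4 remove [sdp] add [kjfaa] -> 13 lines: fhtl czrgv yky soyba kjfaa odmri afgt gcx fpb cup ndrcs trvx bpp
Hunk 2: at line 8 remove [fpb] add [nxlri,fqvt] -> 14 lines: fhtl czrgv yky soyba kjfaa odmri afgt gcx nxlri fqvt cup ndrcs trvx bpp
Hunk 3: at line 2 remove [soyba,kjfaa] add [msdnw] -> 13 lines: fhtl czrgv yky msdnw odmri afgt gcx nxlri fqvt cup ndrcs trvx bpp

Answer: fhtl
czrgv
yky
msdnw
odmri
afgt
gcx
nxlri
fqvt
cup
ndrcs
trvx
bpp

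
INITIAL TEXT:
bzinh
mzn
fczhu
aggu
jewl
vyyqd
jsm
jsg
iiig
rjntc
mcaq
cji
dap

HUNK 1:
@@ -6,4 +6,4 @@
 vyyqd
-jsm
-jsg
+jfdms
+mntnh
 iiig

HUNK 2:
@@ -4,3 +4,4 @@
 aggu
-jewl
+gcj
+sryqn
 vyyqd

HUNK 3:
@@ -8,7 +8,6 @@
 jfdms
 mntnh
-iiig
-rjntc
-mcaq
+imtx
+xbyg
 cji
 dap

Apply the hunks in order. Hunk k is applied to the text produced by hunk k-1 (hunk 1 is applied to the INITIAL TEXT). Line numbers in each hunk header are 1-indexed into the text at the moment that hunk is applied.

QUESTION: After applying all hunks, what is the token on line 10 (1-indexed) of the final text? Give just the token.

Answer: imtx

Derivation:
Hunk 1: at line 6 remove [jsm,jsg] add [jfdms,mntnh] -> 13 lines: bzinh mzn fczhu aggu jewl vyyqd jfdms mntnh iiig rjntc mcaq cji dap
Hunk 2: at line 4 remove [jewl] add [gcj,sryqn] -> 14 lines: bzinh mzn fczhu aggu gcj sryqn vyyqd jfdms mntnh iiig rjntc mcaq cji dap
Hunk 3: at line 8 remove [iiig,rjntc,mcaq] add [imtx,xbyg] -> 13 lines: bzinh mzn fczhu aggu gcj sryqn vyyqd jfdms mntnh imtx xbyg cji dap
Final line 10: imtx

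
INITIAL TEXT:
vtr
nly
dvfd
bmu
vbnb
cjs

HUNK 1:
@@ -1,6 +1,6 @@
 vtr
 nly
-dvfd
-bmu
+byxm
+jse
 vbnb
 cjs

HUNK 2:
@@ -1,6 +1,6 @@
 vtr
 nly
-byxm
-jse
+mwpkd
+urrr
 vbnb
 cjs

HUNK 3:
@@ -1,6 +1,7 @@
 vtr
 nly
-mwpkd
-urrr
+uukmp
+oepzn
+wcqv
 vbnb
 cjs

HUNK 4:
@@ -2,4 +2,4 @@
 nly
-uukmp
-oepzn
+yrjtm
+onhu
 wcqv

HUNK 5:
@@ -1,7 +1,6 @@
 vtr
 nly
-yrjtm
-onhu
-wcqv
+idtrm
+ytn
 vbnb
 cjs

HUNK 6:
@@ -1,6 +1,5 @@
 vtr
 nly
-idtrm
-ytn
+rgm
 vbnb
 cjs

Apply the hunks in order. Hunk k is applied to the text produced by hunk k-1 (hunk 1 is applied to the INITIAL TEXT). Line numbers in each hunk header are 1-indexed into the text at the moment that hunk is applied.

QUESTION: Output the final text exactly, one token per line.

Hunk 1: at line 1 remove [dvfd,bmu] add [byxm,jse] -> 6 lines: vtr nly byxm jse vbnb cjs
Hunk 2: at line 1 remove [byxm,jse] add [mwpkd,urrr] -> 6 lines: vtr nly mwpkd urrr vbnb cjs
Hunk 3: at line 1 remove [mwpkd,urrr] add [uukmp,oepzn,wcqv] -> 7 lines: vtr nly uukmp oepzn wcqv vbnb cjs
Hunk 4: at line 2 remove [uukmp,oepzn] add [yrjtm,onhu] -> 7 lines: vtr nly yrjtm onhu wcqv vbnb cjs
Hunk 5: at line 1 remove [yrjtm,onhu,wcqv] add [idtrm,ytn] -> 6 lines: vtr nly idtrm ytn vbnb cjs
Hunk 6: at line 1 remove [idtrm,ytn] add [rgm] -> 5 lines: vtr nly rgm vbnb cjs

Answer: vtr
nly
rgm
vbnb
cjs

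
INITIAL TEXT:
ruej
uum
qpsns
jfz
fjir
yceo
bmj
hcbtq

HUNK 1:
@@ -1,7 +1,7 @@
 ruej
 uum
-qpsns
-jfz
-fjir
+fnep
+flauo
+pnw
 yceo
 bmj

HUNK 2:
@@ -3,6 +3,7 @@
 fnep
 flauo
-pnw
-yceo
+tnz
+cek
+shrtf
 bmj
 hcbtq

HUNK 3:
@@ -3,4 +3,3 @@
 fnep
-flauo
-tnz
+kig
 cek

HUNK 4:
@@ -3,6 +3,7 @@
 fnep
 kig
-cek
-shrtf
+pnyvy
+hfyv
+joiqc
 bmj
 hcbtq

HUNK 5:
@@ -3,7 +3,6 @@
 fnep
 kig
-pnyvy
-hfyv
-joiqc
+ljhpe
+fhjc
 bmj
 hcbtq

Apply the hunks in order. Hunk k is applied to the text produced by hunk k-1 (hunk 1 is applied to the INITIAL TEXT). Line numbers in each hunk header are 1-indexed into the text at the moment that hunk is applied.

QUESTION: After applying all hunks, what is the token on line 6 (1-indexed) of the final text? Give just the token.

Answer: fhjc

Derivation:
Hunk 1: at line 1 remove [qpsns,jfz,fjir] add [fnep,flauo,pnw] -> 8 lines: ruej uum fnep flauo pnw yceo bmj hcbtq
Hunk 2: at line 3 remove [pnw,yceo] add [tnz,cek,shrtf] -> 9 lines: ruej uum fnep flauo tnz cek shrtf bmj hcbtq
Hunk 3: at line 3 remove [flauo,tnz] add [kig] -> 8 lines: ruej uum fnep kig cek shrtf bmj hcbtq
Hunk 4: at line 3 remove [cek,shrtf] add [pnyvy,hfyv,joiqc] -> 9 lines: ruej uum fnep kig pnyvy hfyv joiqc bmj hcbtq
Hunk 5: at line 3 remove [pnyvy,hfyv,joiqc] add [ljhpe,fhjc] -> 8 lines: ruej uum fnep kig ljhpe fhjc bmj hcbtq
Final line 6: fhjc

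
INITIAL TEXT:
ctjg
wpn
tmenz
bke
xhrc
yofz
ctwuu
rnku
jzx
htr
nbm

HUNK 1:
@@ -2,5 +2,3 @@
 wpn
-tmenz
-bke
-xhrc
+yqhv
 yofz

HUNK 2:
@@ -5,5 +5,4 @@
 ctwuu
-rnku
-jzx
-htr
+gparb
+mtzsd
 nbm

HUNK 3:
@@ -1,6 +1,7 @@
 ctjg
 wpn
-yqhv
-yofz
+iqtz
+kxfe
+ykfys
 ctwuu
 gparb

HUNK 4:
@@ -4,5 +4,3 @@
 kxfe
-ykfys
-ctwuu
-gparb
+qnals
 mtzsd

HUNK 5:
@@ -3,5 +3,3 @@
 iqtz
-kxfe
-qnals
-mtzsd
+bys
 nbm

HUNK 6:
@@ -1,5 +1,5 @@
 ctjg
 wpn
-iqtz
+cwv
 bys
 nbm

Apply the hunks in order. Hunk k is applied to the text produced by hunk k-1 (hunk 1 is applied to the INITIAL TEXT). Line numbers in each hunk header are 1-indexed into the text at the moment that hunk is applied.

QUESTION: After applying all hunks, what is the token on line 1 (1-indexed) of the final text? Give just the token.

Hunk 1: at line 2 remove [tmenz,bke,xhrc] add [yqhv] -> 9 lines: ctjg wpn yqhv yofz ctwuu rnku jzx htr nbm
Hunk 2: at line 5 remove [rnku,jzx,htr] add [gparb,mtzsd] -> 8 lines: ctjg wpn yqhv yofz ctwuu gparb mtzsd nbm
Hunk 3: at line 1 remove [yqhv,yofz] add [iqtz,kxfe,ykfys] -> 9 lines: ctjg wpn iqtz kxfe ykfys ctwuu gparb mtzsd nbm
Hunk 4: at line 4 remove [ykfys,ctwuu,gparb] add [qnals] -> 7 lines: ctjg wpn iqtz kxfe qnals mtzsd nbm
Hunk 5: at line 3 remove [kxfe,qnals,mtzsd] add [bys] -> 5 lines: ctjg wpn iqtz bys nbm
Hunk 6: at line 1 remove [iqtz] add [cwv] -> 5 lines: ctjg wpn cwv bys nbm
Final line 1: ctjg

Answer: ctjg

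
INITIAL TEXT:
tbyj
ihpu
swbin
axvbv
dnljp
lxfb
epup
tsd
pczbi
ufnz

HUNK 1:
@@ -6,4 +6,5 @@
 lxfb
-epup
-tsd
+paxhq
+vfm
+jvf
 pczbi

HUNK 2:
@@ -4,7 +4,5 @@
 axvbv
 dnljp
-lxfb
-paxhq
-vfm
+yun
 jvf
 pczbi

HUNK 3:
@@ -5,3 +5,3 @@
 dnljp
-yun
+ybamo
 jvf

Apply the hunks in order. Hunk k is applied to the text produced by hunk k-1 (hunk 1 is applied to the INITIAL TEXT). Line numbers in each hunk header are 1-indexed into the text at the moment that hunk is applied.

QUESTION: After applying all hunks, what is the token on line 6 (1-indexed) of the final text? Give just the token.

Hunk 1: at line 6 remove [epup,tsd] add [paxhq,vfm,jvf] -> 11 lines: tbyj ihpu swbin axvbv dnljp lxfb paxhq vfm jvf pczbi ufnz
Hunk 2: at line 4 remove [lxfb,paxhq,vfm] add [yun] -> 9 lines: tbyj ihpu swbin axvbv dnljp yun jvf pczbi ufnz
Hunk 3: at line 5 remove [yun] add [ybamo] -> 9 lines: tbyj ihpu swbin axvbv dnljp ybamo jvf pczbi ufnz
Final line 6: ybamo

Answer: ybamo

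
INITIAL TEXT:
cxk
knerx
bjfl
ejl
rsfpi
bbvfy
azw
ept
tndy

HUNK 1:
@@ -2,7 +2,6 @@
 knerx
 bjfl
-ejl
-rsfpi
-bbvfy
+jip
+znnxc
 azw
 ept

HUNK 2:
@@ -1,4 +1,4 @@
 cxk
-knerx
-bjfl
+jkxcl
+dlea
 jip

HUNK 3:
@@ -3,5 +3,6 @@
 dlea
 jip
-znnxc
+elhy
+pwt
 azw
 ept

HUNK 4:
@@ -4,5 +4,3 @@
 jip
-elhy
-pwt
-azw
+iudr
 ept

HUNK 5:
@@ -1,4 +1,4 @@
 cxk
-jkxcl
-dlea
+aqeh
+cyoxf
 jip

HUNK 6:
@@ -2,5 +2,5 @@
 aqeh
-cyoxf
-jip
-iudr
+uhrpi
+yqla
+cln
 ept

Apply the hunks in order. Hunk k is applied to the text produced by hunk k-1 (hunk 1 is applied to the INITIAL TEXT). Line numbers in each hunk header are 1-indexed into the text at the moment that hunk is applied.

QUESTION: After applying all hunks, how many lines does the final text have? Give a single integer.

Hunk 1: at line 2 remove [ejl,rsfpi,bbvfy] add [jip,znnxc] -> 8 lines: cxk knerx bjfl jip znnxc azw ept tndy
Hunk 2: at line 1 remove [knerx,bjfl] add [jkxcl,dlea] -> 8 lines: cxk jkxcl dlea jip znnxc azw ept tndy
Hunk 3: at line 3 remove [znnxc] add [elhy,pwt] -> 9 lines: cxk jkxcl dlea jip elhy pwt azw ept tndy
Hunk 4: at line 4 remove [elhy,pwt,azw] add [iudr] -> 7 lines: cxk jkxcl dlea jip iudr ept tndy
Hunk 5: at line 1 remove [jkxcl,dlea] add [aqeh,cyoxf] -> 7 lines: cxk aqeh cyoxf jip iudr ept tndy
Hunk 6: at line 2 remove [cyoxf,jip,iudr] add [uhrpi,yqla,cln] -> 7 lines: cxk aqeh uhrpi yqla cln ept tndy
Final line count: 7

Answer: 7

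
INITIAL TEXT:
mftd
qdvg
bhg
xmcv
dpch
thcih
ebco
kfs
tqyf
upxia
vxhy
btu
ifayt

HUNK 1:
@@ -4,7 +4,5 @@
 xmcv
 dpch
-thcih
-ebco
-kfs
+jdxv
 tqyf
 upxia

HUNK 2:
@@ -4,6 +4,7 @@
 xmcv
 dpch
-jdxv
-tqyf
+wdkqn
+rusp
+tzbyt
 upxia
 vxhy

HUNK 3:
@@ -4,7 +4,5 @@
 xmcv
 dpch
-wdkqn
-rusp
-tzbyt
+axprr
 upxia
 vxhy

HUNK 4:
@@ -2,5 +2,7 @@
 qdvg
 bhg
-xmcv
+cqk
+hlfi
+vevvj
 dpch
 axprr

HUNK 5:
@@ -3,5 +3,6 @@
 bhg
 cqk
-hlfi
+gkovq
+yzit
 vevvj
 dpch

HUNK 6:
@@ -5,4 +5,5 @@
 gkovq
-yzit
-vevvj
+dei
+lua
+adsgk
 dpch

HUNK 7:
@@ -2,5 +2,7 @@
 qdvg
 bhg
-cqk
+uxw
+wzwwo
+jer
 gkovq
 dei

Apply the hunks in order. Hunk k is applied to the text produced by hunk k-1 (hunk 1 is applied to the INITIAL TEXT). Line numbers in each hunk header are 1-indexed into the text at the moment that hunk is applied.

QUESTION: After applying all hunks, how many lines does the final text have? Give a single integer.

Hunk 1: at line 4 remove [thcih,ebco,kfs] add [jdxv] -> 11 lines: mftd qdvg bhg xmcv dpch jdxv tqyf upxia vxhy btu ifayt
Hunk 2: at line 4 remove [jdxv,tqyf] add [wdkqn,rusp,tzbyt] -> 12 lines: mftd qdvg bhg xmcv dpch wdkqn rusp tzbyt upxia vxhy btu ifayt
Hunk 3: at line 4 remove [wdkqn,rusp,tzbyt] add [axprr] -> 10 lines: mftd qdvg bhg xmcv dpch axprr upxia vxhy btu ifayt
Hunk 4: at line 2 remove [xmcv] add [cqk,hlfi,vevvj] -> 12 lines: mftd qdvg bhg cqk hlfi vevvj dpch axprr upxia vxhy btu ifayt
Hunk 5: at line 3 remove [hlfi] add [gkovq,yzit] -> 13 lines: mftd qdvg bhg cqk gkovq yzit vevvj dpch axprr upxia vxhy btu ifayt
Hunk 6: at line 5 remove [yzit,vevvj] add [dei,lua,adsgk] -> 14 lines: mftd qdvg bhg cqk gkovq dei lua adsgk dpch axprr upxia vxhy btu ifayt
Hunk 7: at line 2 remove [cqk] add [uxw,wzwwo,jer] -> 16 lines: mftd qdvg bhg uxw wzwwo jer gkovq dei lua adsgk dpch axprr upxia vxhy btu ifayt
Final line count: 16

Answer: 16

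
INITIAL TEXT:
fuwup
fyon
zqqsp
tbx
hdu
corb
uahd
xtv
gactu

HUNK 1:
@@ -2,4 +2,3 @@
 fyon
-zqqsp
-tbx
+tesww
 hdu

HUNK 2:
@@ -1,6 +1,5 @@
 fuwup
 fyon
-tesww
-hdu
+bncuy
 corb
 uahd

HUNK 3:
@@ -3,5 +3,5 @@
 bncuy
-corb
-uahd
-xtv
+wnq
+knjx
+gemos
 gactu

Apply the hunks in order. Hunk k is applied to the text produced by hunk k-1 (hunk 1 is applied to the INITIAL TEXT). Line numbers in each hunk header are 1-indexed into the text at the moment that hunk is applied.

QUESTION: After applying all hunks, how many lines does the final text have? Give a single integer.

Answer: 7

Derivation:
Hunk 1: at line 2 remove [zqqsp,tbx] add [tesww] -> 8 lines: fuwup fyon tesww hdu corb uahd xtv gactu
Hunk 2: at line 1 remove [tesww,hdu] add [bncuy] -> 7 lines: fuwup fyon bncuy corb uahd xtv gactu
Hunk 3: at line 3 remove [corb,uahd,xtv] add [wnq,knjx,gemos] -> 7 lines: fuwup fyon bncuy wnq knjx gemos gactu
Final line count: 7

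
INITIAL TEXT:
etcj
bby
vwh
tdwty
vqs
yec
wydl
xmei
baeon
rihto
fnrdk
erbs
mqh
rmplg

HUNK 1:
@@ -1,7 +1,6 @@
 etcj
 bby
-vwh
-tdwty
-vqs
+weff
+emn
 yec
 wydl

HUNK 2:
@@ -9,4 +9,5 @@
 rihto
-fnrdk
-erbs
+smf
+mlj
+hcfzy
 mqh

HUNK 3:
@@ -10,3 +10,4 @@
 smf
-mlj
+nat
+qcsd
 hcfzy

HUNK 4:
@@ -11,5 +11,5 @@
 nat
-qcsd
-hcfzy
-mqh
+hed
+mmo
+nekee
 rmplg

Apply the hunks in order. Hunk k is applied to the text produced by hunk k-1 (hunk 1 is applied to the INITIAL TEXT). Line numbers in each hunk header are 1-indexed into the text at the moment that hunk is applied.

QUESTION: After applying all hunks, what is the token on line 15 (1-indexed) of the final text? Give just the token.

Answer: rmplg

Derivation:
Hunk 1: at line 1 remove [vwh,tdwty,vqs] add [weff,emn] -> 13 lines: etcj bby weff emn yec wydl xmei baeon rihto fnrdk erbs mqh rmplg
Hunk 2: at line 9 remove [fnrdk,erbs] add [smf,mlj,hcfzy] -> 14 lines: etcj bby weff emn yec wydl xmei baeon rihto smf mlj hcfzy mqh rmplg
Hunk 3: at line 10 remove [mlj] add [nat,qcsd] -> 15 lines: etcj bby weff emn yec wydl xmei baeon rihto smf nat qcsd hcfzy mqh rmplg
Hunk 4: at line 11 remove [qcsd,hcfzy,mqh] add [hed,mmo,nekee] -> 15 lines: etcj bby weff emn yec wydl xmei baeon rihto smf nat hed mmo nekee rmplg
Final line 15: rmplg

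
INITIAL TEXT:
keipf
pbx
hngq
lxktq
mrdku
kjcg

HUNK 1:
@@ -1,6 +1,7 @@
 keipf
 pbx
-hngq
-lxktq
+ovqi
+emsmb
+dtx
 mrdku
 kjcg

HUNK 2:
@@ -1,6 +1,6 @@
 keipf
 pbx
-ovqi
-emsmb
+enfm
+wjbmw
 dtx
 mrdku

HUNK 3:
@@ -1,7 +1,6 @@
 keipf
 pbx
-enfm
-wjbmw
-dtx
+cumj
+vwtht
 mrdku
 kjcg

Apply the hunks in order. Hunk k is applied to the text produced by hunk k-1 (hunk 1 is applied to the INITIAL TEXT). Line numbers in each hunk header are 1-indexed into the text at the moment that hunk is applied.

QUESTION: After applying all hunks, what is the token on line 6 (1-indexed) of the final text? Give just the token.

Hunk 1: at line 1 remove [hngq,lxktq] add [ovqi,emsmb,dtx] -> 7 lines: keipf pbx ovqi emsmb dtx mrdku kjcg
Hunk 2: at line 1 remove [ovqi,emsmb] add [enfm,wjbmw] -> 7 lines: keipf pbx enfm wjbmw dtx mrdku kjcg
Hunk 3: at line 1 remove [enfm,wjbmw,dtx] add [cumj,vwtht] -> 6 lines: keipf pbx cumj vwtht mrdku kjcg
Final line 6: kjcg

Answer: kjcg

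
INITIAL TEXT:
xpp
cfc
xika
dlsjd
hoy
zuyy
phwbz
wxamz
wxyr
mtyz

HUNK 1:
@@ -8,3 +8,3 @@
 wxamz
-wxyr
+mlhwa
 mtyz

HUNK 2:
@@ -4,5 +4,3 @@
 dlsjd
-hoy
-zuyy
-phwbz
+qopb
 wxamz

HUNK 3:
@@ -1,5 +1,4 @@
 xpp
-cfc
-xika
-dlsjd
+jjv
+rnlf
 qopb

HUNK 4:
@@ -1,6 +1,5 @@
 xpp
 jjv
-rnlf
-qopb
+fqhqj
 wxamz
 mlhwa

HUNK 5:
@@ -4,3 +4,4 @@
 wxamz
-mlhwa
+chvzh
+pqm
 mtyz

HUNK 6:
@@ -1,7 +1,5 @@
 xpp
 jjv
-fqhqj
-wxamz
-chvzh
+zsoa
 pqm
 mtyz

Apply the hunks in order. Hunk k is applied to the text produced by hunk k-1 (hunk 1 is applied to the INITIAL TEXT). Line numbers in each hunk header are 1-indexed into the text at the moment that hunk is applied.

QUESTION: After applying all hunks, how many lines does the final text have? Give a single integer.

Hunk 1: at line 8 remove [wxyr] add [mlhwa] -> 10 lines: xpp cfc xika dlsjd hoy zuyy phwbz wxamz mlhwa mtyz
Hunk 2: at line 4 remove [hoy,zuyy,phwbz] add [qopb] -> 8 lines: xpp cfc xika dlsjd qopb wxamz mlhwa mtyz
Hunk 3: at line 1 remove [cfc,xika,dlsjd] add [jjv,rnlf] -> 7 lines: xpp jjv rnlf qopb wxamz mlhwa mtyz
Hunk 4: at line 1 remove [rnlf,qopb] add [fqhqj] -> 6 lines: xpp jjv fqhqj wxamz mlhwa mtyz
Hunk 5: at line 4 remove [mlhwa] add [chvzh,pqm] -> 7 lines: xpp jjv fqhqj wxamz chvzh pqm mtyz
Hunk 6: at line 1 remove [fqhqj,wxamz,chvzh] add [zsoa] -> 5 lines: xpp jjv zsoa pqm mtyz
Final line count: 5

Answer: 5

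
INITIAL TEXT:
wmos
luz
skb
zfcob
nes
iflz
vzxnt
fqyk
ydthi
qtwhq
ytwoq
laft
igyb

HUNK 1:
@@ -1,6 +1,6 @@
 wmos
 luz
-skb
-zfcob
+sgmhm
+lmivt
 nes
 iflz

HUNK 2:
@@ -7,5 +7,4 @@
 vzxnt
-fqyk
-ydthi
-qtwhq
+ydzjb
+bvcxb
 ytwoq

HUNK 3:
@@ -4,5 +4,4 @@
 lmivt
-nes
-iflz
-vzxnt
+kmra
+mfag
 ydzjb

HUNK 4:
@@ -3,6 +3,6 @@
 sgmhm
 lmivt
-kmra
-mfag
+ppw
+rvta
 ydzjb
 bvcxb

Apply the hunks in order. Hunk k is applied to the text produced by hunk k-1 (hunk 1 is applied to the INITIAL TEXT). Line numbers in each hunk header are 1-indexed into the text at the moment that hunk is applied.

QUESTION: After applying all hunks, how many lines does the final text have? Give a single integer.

Answer: 11

Derivation:
Hunk 1: at line 1 remove [skb,zfcob] add [sgmhm,lmivt] -> 13 lines: wmos luz sgmhm lmivt nes iflz vzxnt fqyk ydthi qtwhq ytwoq laft igyb
Hunk 2: at line 7 remove [fqyk,ydthi,qtwhq] add [ydzjb,bvcxb] -> 12 lines: wmos luz sgmhm lmivt nes iflz vzxnt ydzjb bvcxb ytwoq laft igyb
Hunk 3: at line 4 remove [nes,iflz,vzxnt] add [kmra,mfag] -> 11 lines: wmos luz sgmhm lmivt kmra mfag ydzjb bvcxb ytwoq laft igyb
Hunk 4: at line 3 remove [kmra,mfag] add [ppw,rvta] -> 11 lines: wmos luz sgmhm lmivt ppw rvta ydzjb bvcxb ytwoq laft igyb
Final line count: 11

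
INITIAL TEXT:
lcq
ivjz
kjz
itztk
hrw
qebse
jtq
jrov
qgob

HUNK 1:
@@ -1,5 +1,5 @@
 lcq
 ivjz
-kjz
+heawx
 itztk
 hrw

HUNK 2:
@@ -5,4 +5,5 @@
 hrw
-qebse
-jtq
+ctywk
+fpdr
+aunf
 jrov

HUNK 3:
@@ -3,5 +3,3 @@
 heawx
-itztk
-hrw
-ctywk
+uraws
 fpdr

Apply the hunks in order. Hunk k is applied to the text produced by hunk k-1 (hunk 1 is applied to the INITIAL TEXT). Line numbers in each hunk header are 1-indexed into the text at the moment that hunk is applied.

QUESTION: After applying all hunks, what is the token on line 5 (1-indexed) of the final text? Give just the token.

Hunk 1: at line 1 remove [kjz] add [heawx] -> 9 lines: lcq ivjz heawx itztk hrw qebse jtq jrov qgob
Hunk 2: at line 5 remove [qebse,jtq] add [ctywk,fpdr,aunf] -> 10 lines: lcq ivjz heawx itztk hrw ctywk fpdr aunf jrov qgob
Hunk 3: at line 3 remove [itztk,hrw,ctywk] add [uraws] -> 8 lines: lcq ivjz heawx uraws fpdr aunf jrov qgob
Final line 5: fpdr

Answer: fpdr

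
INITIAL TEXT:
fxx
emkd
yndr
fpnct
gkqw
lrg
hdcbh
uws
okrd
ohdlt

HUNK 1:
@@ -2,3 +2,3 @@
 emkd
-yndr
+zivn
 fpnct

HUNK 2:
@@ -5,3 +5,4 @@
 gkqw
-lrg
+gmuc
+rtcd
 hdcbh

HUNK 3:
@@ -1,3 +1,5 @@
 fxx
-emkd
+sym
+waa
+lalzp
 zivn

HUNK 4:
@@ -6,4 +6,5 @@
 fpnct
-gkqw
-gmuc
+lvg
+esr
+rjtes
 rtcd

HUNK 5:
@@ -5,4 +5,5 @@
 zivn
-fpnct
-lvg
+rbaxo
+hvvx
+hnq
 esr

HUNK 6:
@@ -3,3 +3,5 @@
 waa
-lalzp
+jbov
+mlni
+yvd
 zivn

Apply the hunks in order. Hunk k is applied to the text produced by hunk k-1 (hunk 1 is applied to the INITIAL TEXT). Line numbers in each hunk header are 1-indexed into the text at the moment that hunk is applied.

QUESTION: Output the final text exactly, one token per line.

Answer: fxx
sym
waa
jbov
mlni
yvd
zivn
rbaxo
hvvx
hnq
esr
rjtes
rtcd
hdcbh
uws
okrd
ohdlt

Derivation:
Hunk 1: at line 2 remove [yndr] add [zivn] -> 10 lines: fxx emkd zivn fpnct gkqw lrg hdcbh uws okrd ohdlt
Hunk 2: at line 5 remove [lrg] add [gmuc,rtcd] -> 11 lines: fxx emkd zivn fpnct gkqw gmuc rtcd hdcbh uws okrd ohdlt
Hunk 3: at line 1 remove [emkd] add [sym,waa,lalzp] -> 13 lines: fxx sym waa lalzp zivn fpnct gkqw gmuc rtcd hdcbh uws okrd ohdlt
Hunk 4: at line 6 remove [gkqw,gmuc] add [lvg,esr,rjtes] -> 14 lines: fxx sym waa lalzp zivn fpnct lvg esr rjtes rtcd hdcbh uws okrd ohdlt
Hunk 5: at line 5 remove [fpnct,lvg] add [rbaxo,hvvx,hnq] -> 15 lines: fxx sym waa lalzp zivn rbaxo hvvx hnq esr rjtes rtcd hdcbh uws okrd ohdlt
Hunk 6: at line 3 remove [lalzp] add [jbov,mlni,yvd] -> 17 lines: fxx sym waa jbov mlni yvd zivn rbaxo hvvx hnq esr rjtes rtcd hdcbh uws okrd ohdlt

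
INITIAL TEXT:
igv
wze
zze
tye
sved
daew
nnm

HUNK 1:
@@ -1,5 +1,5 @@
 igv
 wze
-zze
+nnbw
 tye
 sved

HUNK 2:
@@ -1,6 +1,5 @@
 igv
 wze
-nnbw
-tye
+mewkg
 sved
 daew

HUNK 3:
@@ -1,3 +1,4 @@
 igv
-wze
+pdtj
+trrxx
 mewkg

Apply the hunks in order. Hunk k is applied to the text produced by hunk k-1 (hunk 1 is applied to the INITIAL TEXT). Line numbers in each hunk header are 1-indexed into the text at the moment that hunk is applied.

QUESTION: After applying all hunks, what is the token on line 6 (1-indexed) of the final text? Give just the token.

Answer: daew

Derivation:
Hunk 1: at line 1 remove [zze] add [nnbw] -> 7 lines: igv wze nnbw tye sved daew nnm
Hunk 2: at line 1 remove [nnbw,tye] add [mewkg] -> 6 lines: igv wze mewkg sved daew nnm
Hunk 3: at line 1 remove [wze] add [pdtj,trrxx] -> 7 lines: igv pdtj trrxx mewkg sved daew nnm
Final line 6: daew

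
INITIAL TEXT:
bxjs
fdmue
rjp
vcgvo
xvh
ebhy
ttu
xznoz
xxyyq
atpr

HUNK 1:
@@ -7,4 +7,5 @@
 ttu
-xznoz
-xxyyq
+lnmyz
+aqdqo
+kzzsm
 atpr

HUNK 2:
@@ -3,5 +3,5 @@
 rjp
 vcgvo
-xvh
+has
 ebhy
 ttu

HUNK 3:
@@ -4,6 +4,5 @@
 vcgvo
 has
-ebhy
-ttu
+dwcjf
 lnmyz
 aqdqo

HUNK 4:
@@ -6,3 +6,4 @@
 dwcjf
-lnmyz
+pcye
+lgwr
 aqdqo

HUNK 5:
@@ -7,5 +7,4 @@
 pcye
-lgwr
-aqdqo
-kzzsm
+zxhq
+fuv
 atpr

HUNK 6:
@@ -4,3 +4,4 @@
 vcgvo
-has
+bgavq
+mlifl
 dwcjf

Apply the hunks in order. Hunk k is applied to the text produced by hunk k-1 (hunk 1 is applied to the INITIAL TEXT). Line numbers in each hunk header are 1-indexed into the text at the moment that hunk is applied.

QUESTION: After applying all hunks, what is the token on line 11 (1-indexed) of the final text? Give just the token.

Hunk 1: at line 7 remove [xznoz,xxyyq] add [lnmyz,aqdqo,kzzsm] -> 11 lines: bxjs fdmue rjp vcgvo xvh ebhy ttu lnmyz aqdqo kzzsm atpr
Hunk 2: at line 3 remove [xvh] add [has] -> 11 lines: bxjs fdmue rjp vcgvo has ebhy ttu lnmyz aqdqo kzzsm atpr
Hunk 3: at line 4 remove [ebhy,ttu] add [dwcjf] -> 10 lines: bxjs fdmue rjp vcgvo has dwcjf lnmyz aqdqo kzzsm atpr
Hunk 4: at line 6 remove [lnmyz] add [pcye,lgwr] -> 11 lines: bxjs fdmue rjp vcgvo has dwcjf pcye lgwr aqdqo kzzsm atpr
Hunk 5: at line 7 remove [lgwr,aqdqo,kzzsm] add [zxhq,fuv] -> 10 lines: bxjs fdmue rjp vcgvo has dwcjf pcye zxhq fuv atpr
Hunk 6: at line 4 remove [has] add [bgavq,mlifl] -> 11 lines: bxjs fdmue rjp vcgvo bgavq mlifl dwcjf pcye zxhq fuv atpr
Final line 11: atpr

Answer: atpr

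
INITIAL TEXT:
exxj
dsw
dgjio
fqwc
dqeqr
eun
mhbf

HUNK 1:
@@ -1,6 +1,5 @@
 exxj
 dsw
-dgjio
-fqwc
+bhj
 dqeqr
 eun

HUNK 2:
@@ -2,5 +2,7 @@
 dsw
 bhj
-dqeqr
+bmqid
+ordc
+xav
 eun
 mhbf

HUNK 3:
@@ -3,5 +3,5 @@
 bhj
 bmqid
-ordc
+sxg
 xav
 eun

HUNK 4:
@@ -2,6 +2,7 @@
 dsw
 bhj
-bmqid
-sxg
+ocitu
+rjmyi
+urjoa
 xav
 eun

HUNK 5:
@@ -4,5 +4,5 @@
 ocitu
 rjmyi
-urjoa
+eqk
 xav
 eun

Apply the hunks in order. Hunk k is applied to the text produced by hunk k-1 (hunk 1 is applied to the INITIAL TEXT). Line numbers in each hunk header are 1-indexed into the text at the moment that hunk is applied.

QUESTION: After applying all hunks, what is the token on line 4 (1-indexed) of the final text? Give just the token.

Answer: ocitu

Derivation:
Hunk 1: at line 1 remove [dgjio,fqwc] add [bhj] -> 6 lines: exxj dsw bhj dqeqr eun mhbf
Hunk 2: at line 2 remove [dqeqr] add [bmqid,ordc,xav] -> 8 lines: exxj dsw bhj bmqid ordc xav eun mhbf
Hunk 3: at line 3 remove [ordc] add [sxg] -> 8 lines: exxj dsw bhj bmqid sxg xav eun mhbf
Hunk 4: at line 2 remove [bmqid,sxg] add [ocitu,rjmyi,urjoa] -> 9 lines: exxj dsw bhj ocitu rjmyi urjoa xav eun mhbf
Hunk 5: at line 4 remove [urjoa] add [eqk] -> 9 lines: exxj dsw bhj ocitu rjmyi eqk xav eun mhbf
Final line 4: ocitu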